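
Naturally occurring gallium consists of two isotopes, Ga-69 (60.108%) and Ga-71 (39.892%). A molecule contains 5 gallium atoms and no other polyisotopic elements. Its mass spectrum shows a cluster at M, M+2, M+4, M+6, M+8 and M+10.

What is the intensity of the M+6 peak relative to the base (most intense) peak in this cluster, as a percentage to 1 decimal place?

(0.60108 + 0.39892)^5 gives M 0.0785, M+2 0.2604, M+4 0.3456, M+6 0.2294, M+8 0.0761, M+10 0.0101; the largest is M+4.
P(M+4) = C(5,2) × 0.60108^3 × 0.39892^2 = 10 × 0.2171685 × 0.15913717 = 0.345596 (base)
P(M+6) = C(5,3) × 0.60108^2 × 0.39892^3 = 10 × 0.36129717 × 0.063483 = 0.229362
Relative intensity = 0.229362 / 0.345596 × 100 = 66.4

66.4%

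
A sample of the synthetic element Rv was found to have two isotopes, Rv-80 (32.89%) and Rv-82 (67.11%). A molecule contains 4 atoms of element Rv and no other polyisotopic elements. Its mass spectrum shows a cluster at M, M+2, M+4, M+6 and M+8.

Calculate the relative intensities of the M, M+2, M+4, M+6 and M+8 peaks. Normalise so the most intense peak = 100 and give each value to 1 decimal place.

The 4 Rv atoms are independent, so intensities follow the terms of (0.3289 + 0.6711)^4.
P(M) = 0.3289^4 = 0.011702
P(M+2) = 4 × 0.3289^3 × 0.6711^1 = 0.095508
P(M+4) = 6 × 0.3289^2 × 0.6711^2 = 0.292317
P(M+6) = 4 × 0.3289^1 × 0.6711^3 = 0.397636
P(M+8) = 0.6711^4 = 0.202838
The M+6 peak is largest (0.397636); scaling to 100 gives 2.9 : 24.0 : 73.5 : 100.0 : 51.0.

2.9 : 24.0 : 73.5 : 100.0 : 51.0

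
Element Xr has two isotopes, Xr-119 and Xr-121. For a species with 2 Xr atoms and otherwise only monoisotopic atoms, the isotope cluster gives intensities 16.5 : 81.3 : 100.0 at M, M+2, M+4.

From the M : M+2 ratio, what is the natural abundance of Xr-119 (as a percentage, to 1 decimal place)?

Let p = fractional abundance of Xr-119. I(M+2)/I(M) = [C(2,1)·p^1·(1−p)] / p^2 = 2·(1−p)/p = 81.3/16.5 = 4.9273
(1−p)/p = 4.9273/2 = 2.4636  ⇒  p = 1/(1 + 2.4636) = 0.2887
Xr-119: 28.9%, Xr-121: 71.1%.

28.9%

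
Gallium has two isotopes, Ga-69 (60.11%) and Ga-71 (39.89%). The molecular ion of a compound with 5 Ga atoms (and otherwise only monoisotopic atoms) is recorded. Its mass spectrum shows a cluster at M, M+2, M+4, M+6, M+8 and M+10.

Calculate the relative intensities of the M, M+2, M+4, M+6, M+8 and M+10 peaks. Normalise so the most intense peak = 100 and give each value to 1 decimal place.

22.7 : 75.3 : 100.0 : 66.4 : 22.0 : 2.9

The 5 Ga atoms are independent, so intensities follow the terms of (0.6011 + 0.3989)^5.
P(M) = 0.6011^5 = 0.078475
P(M+2) = 5 × 0.6011^4 × 0.3989^1 = 0.260388
P(M+4) = 10 × 0.6011^3 × 0.3989^2 = 0.345596
P(M+6) = 10 × 0.6011^2 × 0.3989^3 = 0.229343
P(M+8) = 5 × 0.6011^1 × 0.3989^4 = 0.076098
P(M+10) = 0.3989^5 = 0.010100
The M+4 peak is largest (0.345596); scaling to 100 gives 22.7 : 75.3 : 100.0 : 66.4 : 22.0 : 2.9.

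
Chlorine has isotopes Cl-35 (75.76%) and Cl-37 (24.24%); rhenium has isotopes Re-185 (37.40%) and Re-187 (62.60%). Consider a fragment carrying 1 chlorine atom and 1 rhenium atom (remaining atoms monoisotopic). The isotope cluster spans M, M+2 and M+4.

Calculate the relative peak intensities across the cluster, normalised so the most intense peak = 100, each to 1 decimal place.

Chlorine pattern (n=1): 0.7576 : 0.2424
Rhenium pattern (n=1): 0.3740 : 0.6260
Convolve the two distributions (both contribute in 2-u steps):
  M: 0.7576×0.3740 = 0.283342
  M+2: 0.7576×0.6260 + 0.2424×0.3740 = 0.564915
  M+4: 0.2424×0.6260 = 0.151742
Scale to base peak (0.564915) = 100: 50.2 : 100.0 : 26.9

50.2 : 100.0 : 26.9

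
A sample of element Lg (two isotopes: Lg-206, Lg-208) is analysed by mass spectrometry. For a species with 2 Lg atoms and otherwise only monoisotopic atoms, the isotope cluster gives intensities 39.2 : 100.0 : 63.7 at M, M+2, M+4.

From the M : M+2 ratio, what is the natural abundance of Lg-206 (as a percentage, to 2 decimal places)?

If p is the fraction of Lg that is Lg-206, then I(M+2)/I(M) = [C(2,1)·p^1·(1−p)] / p^2 = 2·(1−p)/p = 100.0/39.2 = 2.5510
(1−p)/p = 2.5510/2 = 1.2755  ⇒  p = 1/(1 + 1.2755) = 0.4395
Lg-206: 43.95%, Lg-208: 56.05%.

43.95%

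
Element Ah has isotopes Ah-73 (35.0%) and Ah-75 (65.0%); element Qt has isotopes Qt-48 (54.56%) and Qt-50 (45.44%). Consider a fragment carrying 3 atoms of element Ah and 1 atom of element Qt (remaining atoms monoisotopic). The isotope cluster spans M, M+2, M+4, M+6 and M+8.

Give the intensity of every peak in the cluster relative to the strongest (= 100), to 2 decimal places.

Element Ah pattern (n=3): 0.042875 : 0.238875 : 0.443625 : 0.274625
Element Qt pattern (n=1): 0.5456 : 0.4544
Convolve the two distributions (both contribute in 2-u steps):
  M: 0.042875×0.5456 = 0.023393
  M+2: 0.042875×0.4544 + 0.238875×0.5456 = 0.149813
  M+4: 0.238875×0.4544 + 0.443625×0.5456 = 0.350587
  M+6: 0.443625×0.4544 + 0.274625×0.5456 = 0.351419
  M+8: 0.274625×0.4544 = 0.124790
Scale to base peak (0.351419) = 100: 6.66 : 42.63 : 99.76 : 100.00 : 35.51

6.66 : 42.63 : 99.76 : 100.00 : 35.51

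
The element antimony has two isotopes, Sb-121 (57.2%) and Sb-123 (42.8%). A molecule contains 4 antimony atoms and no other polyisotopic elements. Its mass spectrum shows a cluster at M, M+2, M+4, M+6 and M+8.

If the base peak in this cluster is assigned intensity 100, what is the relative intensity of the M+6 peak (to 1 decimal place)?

49.9

(0.572 + 0.428)^4 gives M 0.1070, M+2 0.3204, M+4 0.3596, M+6 0.1794, M+8 0.0336; the largest is M+4.
P(M+4) = C(4,2) × 0.572^2 × 0.428^2 = 6 × 0.327184 × 0.183184 = 0.359609 (base)
P(M+6) = C(4,3) × 0.572^1 × 0.428^3 = 4 × 0.5720 × 0.07840275 = 0.179385
Relative intensity = 0.179385 / 0.359609 × 100 = 49.9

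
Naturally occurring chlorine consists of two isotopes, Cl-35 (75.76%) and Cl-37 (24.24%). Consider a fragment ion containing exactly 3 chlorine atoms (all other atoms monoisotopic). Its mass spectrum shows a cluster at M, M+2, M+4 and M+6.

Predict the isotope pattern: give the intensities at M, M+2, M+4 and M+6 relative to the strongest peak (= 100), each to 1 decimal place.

100.0 : 96.0 : 30.7 : 3.3

Each Cl atom is independently Cl-35 (p = 0.7576) or Cl-37 (q = 0.2424); the cluster is the binomial expansion (p + q)^3.
P(M) = 0.7576^3 = 0.434830
P(M+2) = 3 × 0.7576^2 × 0.2424^1 = 0.417382
P(M+4) = 3 × 0.7576^1 × 0.2424^2 = 0.133545
P(M+6) = 0.2424^3 = 0.014243
The M peak is largest (0.434830); scaling to 100 gives 100.0 : 96.0 : 30.7 : 3.3.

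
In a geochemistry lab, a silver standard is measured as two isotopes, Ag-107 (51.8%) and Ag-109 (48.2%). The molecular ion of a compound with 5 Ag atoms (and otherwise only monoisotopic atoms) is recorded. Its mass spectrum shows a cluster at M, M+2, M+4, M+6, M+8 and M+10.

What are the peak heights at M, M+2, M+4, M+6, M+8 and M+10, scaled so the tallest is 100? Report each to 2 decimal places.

Each Ag atom is independently Ag-107 (p = 0.518) or Ag-109 (q = 0.482); the cluster is the binomial expansion (p + q)^5.
P(M) = 0.518^5 = 0.037295
P(M+2) = 5 × 0.518^4 × 0.482^1 = 0.173515
P(M+4) = 10 × 0.518^3 × 0.482^2 = 0.322911
P(M+6) = 10 × 0.518^2 × 0.482^3 = 0.300470
P(M+8) = 5 × 0.518^1 × 0.482^4 = 0.139794
P(M+10) = 0.482^5 = 0.026016
The M+4 peak is largest (0.322911); scaling to 100 gives 11.55 : 53.73 : 100.00 : 93.05 : 43.29 : 8.06.

11.55 : 53.73 : 100.00 : 93.05 : 43.29 : 8.06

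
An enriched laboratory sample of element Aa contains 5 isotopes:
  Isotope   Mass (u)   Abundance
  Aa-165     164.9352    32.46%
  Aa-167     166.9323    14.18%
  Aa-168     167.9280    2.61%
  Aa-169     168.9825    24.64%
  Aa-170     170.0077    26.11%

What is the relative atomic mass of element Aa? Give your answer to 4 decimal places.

Weight each isotope mass by its fractional abundance: 0.3246 × 164.9352 + 0.1418 × 166.9323 + 0.0261 × 167.9280 + 0.2464 × 168.9825 + 0.2611 × 170.0077
= 53.53797 + 23.67100 + 4.38292 + 41.63729 + 44.38901 = 167.61819 u

167.6182 u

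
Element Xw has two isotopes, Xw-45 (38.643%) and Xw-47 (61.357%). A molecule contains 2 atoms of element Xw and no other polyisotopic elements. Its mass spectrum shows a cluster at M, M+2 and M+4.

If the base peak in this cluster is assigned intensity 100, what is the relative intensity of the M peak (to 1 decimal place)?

31.5

(0.38643 + 0.61357)^2 gives M 0.1493, M+2 0.4742, M+4 0.3765; the largest is M+2.
P(M+2) = C(2,1) × 0.38643^1 × 0.61357^1 = 2 × 0.38643 × 0.61357 = 0.474204 (base)
P(M) = C(2,0) × 0.38643^2 × 0.61357^0 = 1 × 0.14932814 × 1.0000 = 0.149328
Relative intensity = 0.149328 / 0.474204 × 100 = 31.5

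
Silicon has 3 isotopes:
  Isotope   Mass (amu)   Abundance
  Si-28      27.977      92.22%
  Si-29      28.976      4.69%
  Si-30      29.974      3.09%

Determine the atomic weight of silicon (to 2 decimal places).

Ar = Σ fᵢ·mᵢ = 0.9222 × 27.977 + 0.0469 × 28.976 + 0.0309 × 29.974
= 25.8004 + 1.3590 + 0.9262 = 28.0856 amu

28.09 amu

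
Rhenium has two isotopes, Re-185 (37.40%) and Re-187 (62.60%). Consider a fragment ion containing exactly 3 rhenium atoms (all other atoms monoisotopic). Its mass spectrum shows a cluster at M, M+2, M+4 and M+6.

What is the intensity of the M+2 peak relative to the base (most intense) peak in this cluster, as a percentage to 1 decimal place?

59.7%

(0.3740 + 0.6260)^3 gives M 0.0523, M+2 0.2627, M+4 0.4397, M+6 0.2453; the largest is M+4.
P(M+4) = C(3,2) × 0.3740^1 × 0.6260^2 = 3 × 0.3740 × 0.391876 = 0.439685 (base)
P(M+2) = C(3,1) × 0.3740^2 × 0.6260^1 = 3 × 0.139876 × 0.6260 = 0.262687
Relative intensity = 0.262687 / 0.439685 × 100 = 59.7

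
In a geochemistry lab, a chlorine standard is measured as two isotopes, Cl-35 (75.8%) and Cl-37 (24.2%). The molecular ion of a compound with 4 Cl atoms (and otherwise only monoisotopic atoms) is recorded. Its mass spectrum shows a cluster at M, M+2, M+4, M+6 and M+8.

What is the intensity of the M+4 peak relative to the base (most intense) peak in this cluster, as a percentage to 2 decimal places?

47.89%

Binomial terms of (0.758 + 0.242)^4: M 0.3301, M+2 0.4216, M+4 0.2019, M+6 0.0430, M+8 0.0034 → M+2 is the base peak.
P(M+2) = C(4,1) × 0.758^3 × 0.242^1 = 4 × 0.43551951 × 0.2420 = 0.421583 (base)
P(M+4) = C(4,2) × 0.758^2 × 0.242^2 = 6 × 0.574564 × 0.058564 = 0.201893
Relative intensity = 0.201893 / 0.421583 × 100 = 47.89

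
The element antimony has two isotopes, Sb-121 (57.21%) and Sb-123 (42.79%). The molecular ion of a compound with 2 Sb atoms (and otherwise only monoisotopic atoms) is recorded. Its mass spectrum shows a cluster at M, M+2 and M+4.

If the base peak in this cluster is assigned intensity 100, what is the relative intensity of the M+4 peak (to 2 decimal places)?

37.40

(0.5721 + 0.4279)^2 gives M 0.3273, M+2 0.4896, M+4 0.1831; the largest is M+2.
P(M+2) = C(2,1) × 0.5721^1 × 0.4279^1 = 2 × 0.5721 × 0.4279 = 0.489603 (base)
P(M+4) = C(2,2) × 0.5721^0 × 0.4279^2 = 1 × 1.0000 × 0.18309841 = 0.183098
Relative intensity = 0.183098 / 0.489603 × 100 = 37.40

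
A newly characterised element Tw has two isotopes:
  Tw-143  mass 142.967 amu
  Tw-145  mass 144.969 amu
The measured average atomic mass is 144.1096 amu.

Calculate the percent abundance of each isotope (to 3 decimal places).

With x = fraction of Tw-143 (so Tw-145 is 1 − x):
142.967·x + 144.969·(1 − x) = 144.1096
(142.967 − 144.969)·x = 144.1096 − 144.969
x = -0.8594 / -2.002 = 0.42927 → 42.927% Tw-143, 57.073% Tw-145.

Tw-143: 42.927%, Tw-145: 57.073%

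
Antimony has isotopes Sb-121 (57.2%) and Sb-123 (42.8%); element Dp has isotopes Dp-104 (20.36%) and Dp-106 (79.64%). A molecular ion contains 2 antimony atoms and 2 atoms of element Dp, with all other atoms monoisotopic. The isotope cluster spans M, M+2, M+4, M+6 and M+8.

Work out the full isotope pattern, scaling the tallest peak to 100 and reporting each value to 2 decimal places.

Antimony pattern (n=2): 0.327184 : 0.489632 : 0.183184
Element Dp pattern (n=2): 0.04145296 : 0.32429408 : 0.63425296
Convolve the two distributions (both contribute in 2-u steps):
  M: 0.327184×0.04145296 = 0.013563
  M+2: 0.327184×0.32429408 + 0.489632×0.04145296 = 0.126401
  M+4: 0.327184×0.63425296 + 0.489632×0.32429408 + 0.183184×0.04145296 = 0.373896
  M+6: 0.489632×0.63425296 + 0.183184×0.32429408 = 0.369956
  M+8: 0.183184×0.63425296 = 0.116185
Scale to base peak (0.373896) = 100: 3.63 : 33.81 : 100.00 : 98.95 : 31.07

3.63 : 33.81 : 100.00 : 98.95 : 31.07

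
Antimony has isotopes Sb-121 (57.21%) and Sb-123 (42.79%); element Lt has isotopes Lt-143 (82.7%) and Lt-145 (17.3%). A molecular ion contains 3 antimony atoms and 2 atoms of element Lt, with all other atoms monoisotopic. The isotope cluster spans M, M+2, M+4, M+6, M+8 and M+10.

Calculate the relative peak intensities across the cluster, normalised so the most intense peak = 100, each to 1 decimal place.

37.6 : 100.0 : 99.9 : 45.8 : 9.3 : 0.7

Antimony pattern (n=3): 0.18724742 : 0.42015297 : 0.3142518 : 0.07834781
Element Lt pattern (n=2): 0.683929 : 0.286142 : 0.029929
Convolve the two distributions (both contribute in 2-u steps):
  M: 0.18724742×0.683929 = 0.128064
  M+2: 0.18724742×0.286142 + 0.42015297×0.683929 = 0.340934
  M+4: 0.18724742×0.029929 + 0.42015297×0.286142 + 0.3142518×0.683929 = 0.340753
  M+6: 0.42015297×0.029929 + 0.3142518×0.286142 + 0.07834781×0.683929 = 0.156080
  M+8: 0.3142518×0.029929 + 0.07834781×0.286142 = 0.031824
  M+10: 0.07834781×0.029929 = 0.002345
Scale to base peak (0.340934) = 100: 37.6 : 100.0 : 99.9 : 45.8 : 9.3 : 0.7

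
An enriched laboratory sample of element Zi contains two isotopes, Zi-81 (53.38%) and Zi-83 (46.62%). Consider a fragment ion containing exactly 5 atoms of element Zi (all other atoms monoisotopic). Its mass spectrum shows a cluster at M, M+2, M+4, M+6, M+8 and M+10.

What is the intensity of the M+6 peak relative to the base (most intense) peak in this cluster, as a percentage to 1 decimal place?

87.3%

(0.5338 + 0.4662)^5 gives M 0.0433, M+2 0.1893, M+4 0.3306, M+6 0.2887, M+8 0.1261, M+10 0.0220; the largest is M+4.
P(M+4) = C(5,2) × 0.5338^3 × 0.4662^2 = 10 × 0.15210227 × 0.21734244 = 0.330583 (base)
P(M+6) = C(5,3) × 0.5338^2 × 0.4662^3 = 10 × 0.28494244 × 0.10132505 = 0.288718
Relative intensity = 0.288718 / 0.330583 × 100 = 87.3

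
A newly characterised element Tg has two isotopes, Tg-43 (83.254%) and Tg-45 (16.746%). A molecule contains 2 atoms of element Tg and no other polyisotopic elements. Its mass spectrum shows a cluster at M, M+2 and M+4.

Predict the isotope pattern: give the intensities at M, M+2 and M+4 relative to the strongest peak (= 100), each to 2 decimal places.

The 2 Tg atoms are independent, so intensities follow the terms of (0.83254 + 0.16746)^2.
P(M) = 0.83254^2 = 0.693123
P(M+2) = 2 × 0.83254^1 × 0.16746^1 = 0.278834
P(M+4) = 0.16746^2 = 0.028043
The M peak is largest (0.693123); scaling to 100 gives 100.00 : 40.23 : 4.05.

100.00 : 40.23 : 4.05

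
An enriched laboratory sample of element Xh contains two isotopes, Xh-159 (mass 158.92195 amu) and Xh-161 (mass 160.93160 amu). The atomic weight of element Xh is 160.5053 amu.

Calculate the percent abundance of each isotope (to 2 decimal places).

Xh-159: 21.21%, Xh-161: 78.79%

Let x be the fractional abundance of Xh-159; then Xh-161 has abundance 1 − x.
158.92195·x + 160.93160·(1 − x) = 160.5053
(158.92195 − 160.93160)·x = 160.5053 − 160.93160
x = -0.42630 / -2.00965 = 0.21213 → 21.21% Xh-159, 78.79% Xh-161.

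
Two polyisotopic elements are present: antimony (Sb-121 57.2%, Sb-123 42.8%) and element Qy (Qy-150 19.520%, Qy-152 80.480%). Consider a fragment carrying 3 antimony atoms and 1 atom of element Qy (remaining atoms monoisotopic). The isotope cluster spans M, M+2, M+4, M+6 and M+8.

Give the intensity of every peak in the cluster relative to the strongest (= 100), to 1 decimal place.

Antimony pattern (n=3): 0.18714925 : 0.42010426 : 0.31434374 : 0.07840275
Element Qy pattern (n=1): 0.1952 : 0.8048
Convolve the two distributions (both contribute in 2-u steps):
  M: 0.18714925×0.1952 = 0.036532
  M+2: 0.18714925×0.8048 + 0.42010426×0.1952 = 0.232622
  M+4: 0.42010426×0.8048 + 0.31434374×0.1952 = 0.399460
  M+6: 0.31434374×0.8048 + 0.07840275×0.1952 = 0.268288
  M+8: 0.07840275×0.8048 = 0.063099
Scale to base peak (0.399460) = 100: 9.1 : 58.2 : 100.0 : 67.2 : 15.8

9.1 : 58.2 : 100.0 : 67.2 : 15.8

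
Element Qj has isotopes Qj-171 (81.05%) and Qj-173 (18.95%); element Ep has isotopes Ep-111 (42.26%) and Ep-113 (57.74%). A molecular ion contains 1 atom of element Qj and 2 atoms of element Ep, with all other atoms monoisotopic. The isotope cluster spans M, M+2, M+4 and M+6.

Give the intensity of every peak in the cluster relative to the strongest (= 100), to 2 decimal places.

Element Qj pattern (n=1): 0.8105 : 0.1895
Element Ep pattern (n=2): 0.17859076 : 0.48801848 : 0.33339076
Convolve the two distributions (both contribute in 2-u steps):
  M: 0.8105×0.17859076 = 0.144748
  M+2: 0.8105×0.48801848 + 0.1895×0.17859076 = 0.429382
  M+4: 0.8105×0.33339076 + 0.1895×0.48801848 = 0.362693
  M+6: 0.1895×0.33339076 = 0.063178
Scale to base peak (0.429382) = 100: 33.71 : 100.00 : 84.47 : 14.71

33.71 : 100.00 : 84.47 : 14.71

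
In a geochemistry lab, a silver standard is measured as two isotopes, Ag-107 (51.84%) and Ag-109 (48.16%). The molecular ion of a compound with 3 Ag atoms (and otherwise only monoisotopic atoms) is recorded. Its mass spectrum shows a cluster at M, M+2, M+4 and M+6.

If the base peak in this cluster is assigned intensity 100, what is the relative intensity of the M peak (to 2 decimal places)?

Binomial terms of (0.5184 + 0.4816)^3: M 0.1393, M+2 0.3883, M+4 0.3607, M+6 0.1117 → M+2 is the base peak.
P(M+2) = C(3,1) × 0.5184^2 × 0.4816^1 = 3 × 0.26873856 × 0.4816 = 0.388273 (base)
P(M) = C(3,0) × 0.5184^3 × 0.4816^0 = 1 × 0.13931407 × 1.0000 = 0.139314
Relative intensity = 0.139314 / 0.388273 × 100 = 35.88

35.88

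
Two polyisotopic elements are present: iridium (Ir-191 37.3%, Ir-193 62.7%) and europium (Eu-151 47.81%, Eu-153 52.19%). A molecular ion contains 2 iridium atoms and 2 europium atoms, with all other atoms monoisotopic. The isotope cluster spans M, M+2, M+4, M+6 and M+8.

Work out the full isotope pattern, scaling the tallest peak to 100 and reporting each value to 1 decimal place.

8.8 : 48.8 : 100.0 : 89.6 : 29.6

Iridium pattern (n=2): 0.139129 : 0.467742 : 0.393129
Europium pattern (n=2): 0.22857961 : 0.49904078 : 0.27237961
Convolve the two distributions (both contribute in 2-u steps):
  M: 0.139129×0.22857961 = 0.031802
  M+2: 0.139129×0.49904078 + 0.467742×0.22857961 = 0.176347
  M+4: 0.139129×0.27237961 + 0.467742×0.49904078 + 0.393129×0.22857961 = 0.361180
  M+6: 0.467742×0.27237961 + 0.393129×0.49904078 = 0.323591
  M+8: 0.393129×0.27237961 = 0.107080
Scale to base peak (0.361180) = 100: 8.8 : 48.8 : 100.0 : 89.6 : 29.6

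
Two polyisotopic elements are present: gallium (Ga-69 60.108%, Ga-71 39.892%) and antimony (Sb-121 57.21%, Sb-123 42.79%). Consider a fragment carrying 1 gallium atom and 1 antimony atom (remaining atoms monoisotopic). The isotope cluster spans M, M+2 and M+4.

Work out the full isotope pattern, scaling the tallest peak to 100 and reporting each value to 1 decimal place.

Gallium pattern (n=1): 0.60108 : 0.39892
Antimony pattern (n=1): 0.5721 : 0.4279
Convolve the two distributions (both contribute in 2-u steps):
  M: 0.60108×0.5721 = 0.343878
  M+2: 0.60108×0.4279 + 0.39892×0.5721 = 0.485424
  M+4: 0.39892×0.4279 = 0.170698
Scale to base peak (0.485424) = 100: 70.8 : 100.0 : 35.2

70.8 : 100.0 : 35.2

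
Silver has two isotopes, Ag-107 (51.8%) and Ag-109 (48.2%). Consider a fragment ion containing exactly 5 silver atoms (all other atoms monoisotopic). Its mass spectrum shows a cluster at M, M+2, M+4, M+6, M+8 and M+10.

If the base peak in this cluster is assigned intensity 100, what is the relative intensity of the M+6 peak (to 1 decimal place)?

93.1

(0.518 + 0.482)^5 gives M 0.0373, M+2 0.1735, M+4 0.3229, M+6 0.3005, M+8 0.1398, M+10 0.0260; the largest is M+4.
P(M+4) = C(5,2) × 0.518^3 × 0.482^2 = 10 × 0.13899183 × 0.232324 = 0.322911 (base)
P(M+6) = C(5,3) × 0.518^2 × 0.482^3 = 10 × 0.268324 × 0.11198017 = 0.300470
Relative intensity = 0.300470 / 0.322911 × 100 = 93.1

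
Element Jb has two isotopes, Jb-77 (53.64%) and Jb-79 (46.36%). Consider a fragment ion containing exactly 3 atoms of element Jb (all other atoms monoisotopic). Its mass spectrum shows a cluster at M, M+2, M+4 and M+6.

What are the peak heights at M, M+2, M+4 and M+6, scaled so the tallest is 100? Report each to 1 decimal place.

38.6 : 100.0 : 86.4 : 24.9

Each Jb atom is independently Jb-77 (p = 0.5364) or Jb-79 (q = 0.4636); the cluster is the binomial expansion (p + q)^3.
P(M) = 0.5364^3 = 0.154336
P(M+2) = 3 × 0.5364^2 × 0.4636^1 = 0.400168
P(M+4) = 3 × 0.5364^1 × 0.4636^2 = 0.345857
P(M+6) = 0.4636^3 = 0.099639
The M+2 peak is largest (0.400168); scaling to 100 gives 38.6 : 100.0 : 86.4 : 24.9.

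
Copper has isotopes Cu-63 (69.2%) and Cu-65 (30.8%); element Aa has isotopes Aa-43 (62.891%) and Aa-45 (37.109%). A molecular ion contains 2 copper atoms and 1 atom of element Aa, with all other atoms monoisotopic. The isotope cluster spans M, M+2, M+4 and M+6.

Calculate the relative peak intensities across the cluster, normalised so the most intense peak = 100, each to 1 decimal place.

67.6 : 100.0 : 48.9 : 7.9

Copper pattern (n=2): 0.478864 : 0.426272 : 0.094864
Element Aa pattern (n=1): 0.62891 : 0.37109
Convolve the two distributions (both contribute in 2-u steps):
  M: 0.478864×0.62891 = 0.301162
  M+2: 0.478864×0.37109 + 0.426272×0.62891 = 0.445788
  M+4: 0.426272×0.37109 + 0.094864×0.62891 = 0.217846
  M+6: 0.094864×0.37109 = 0.035203
Scale to base peak (0.445788) = 100: 67.6 : 100.0 : 48.9 : 7.9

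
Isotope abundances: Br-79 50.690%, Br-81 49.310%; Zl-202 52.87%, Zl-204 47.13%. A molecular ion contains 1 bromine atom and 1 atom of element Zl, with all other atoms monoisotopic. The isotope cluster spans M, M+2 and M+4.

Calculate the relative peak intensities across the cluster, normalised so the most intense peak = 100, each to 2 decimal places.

53.64 : 100.00 : 46.52

Bromine pattern (n=1): 0.5069 : 0.4931
Element Zl pattern (n=1): 0.5287 : 0.4713
Convolve the two distributions (both contribute in 2-u steps):
  M: 0.5069×0.5287 = 0.267998
  M+2: 0.5069×0.4713 + 0.4931×0.5287 = 0.499604
  M+4: 0.4931×0.4713 = 0.232398
Scale to base peak (0.499604) = 100: 53.64 : 100.00 : 46.52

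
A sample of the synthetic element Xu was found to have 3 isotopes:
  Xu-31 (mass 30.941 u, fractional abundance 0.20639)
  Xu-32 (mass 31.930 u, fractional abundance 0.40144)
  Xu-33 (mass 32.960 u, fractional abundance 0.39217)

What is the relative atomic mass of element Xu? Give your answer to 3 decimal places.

The abundance-weighted mean is 0.20639 × 30.941 + 0.40144 × 31.930 + 0.39217 × 32.960
= 6.3859 + 12.8180 + 12.9259 = 32.1298 u

32.130 u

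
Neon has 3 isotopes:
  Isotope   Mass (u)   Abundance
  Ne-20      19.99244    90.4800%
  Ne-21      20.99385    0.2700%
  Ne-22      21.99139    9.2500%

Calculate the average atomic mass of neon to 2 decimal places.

Weight each isotope mass by its fractional abundance: 0.904800 × 19.99244 + 0.002700 × 20.99385 + 0.092500 × 21.99139
= 18.089160 + 0.056683 + 2.034204 = 20.180047 u

20.18 u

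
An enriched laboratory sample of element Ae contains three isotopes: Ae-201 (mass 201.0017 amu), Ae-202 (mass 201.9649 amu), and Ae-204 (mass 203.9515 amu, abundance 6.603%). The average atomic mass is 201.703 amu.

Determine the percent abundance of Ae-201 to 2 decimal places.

40.81%

Let x and y be the fractions of Ae-201 and Ae-202. Then x + y = 1 − 0.06603 = 0.93397 and 201.0017x + 201.9649y = 201.703 − 0.06603×203.9515 = 188.236082455.
Substituting: 201.0017x + 201.9649(0.93397 − x) = 188.236082455
(201.0017 − 201.9649)x = -0.393075198  ⇒  x = 0.40809, y = 0.52588
Ae-201: 40.81%, Ae-202: 52.59%.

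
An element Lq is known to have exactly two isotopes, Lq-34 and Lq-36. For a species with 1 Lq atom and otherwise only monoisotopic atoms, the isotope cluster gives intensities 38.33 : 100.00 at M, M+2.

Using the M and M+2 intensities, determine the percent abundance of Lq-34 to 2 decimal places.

27.71%

Write p for the Lq-34 fraction. I(M+2)/I(M) = [C(1,1)·p^0·(1−p)] / p^1 = 1·(1−p)/p = 100.00/38.33 = 2.6089
(1−p)/p = 2.6089/1 = 2.6089  ⇒  p = 1/(1 + 2.6089) = 0.2771
Lq-34: 27.71%, Lq-36: 72.29%.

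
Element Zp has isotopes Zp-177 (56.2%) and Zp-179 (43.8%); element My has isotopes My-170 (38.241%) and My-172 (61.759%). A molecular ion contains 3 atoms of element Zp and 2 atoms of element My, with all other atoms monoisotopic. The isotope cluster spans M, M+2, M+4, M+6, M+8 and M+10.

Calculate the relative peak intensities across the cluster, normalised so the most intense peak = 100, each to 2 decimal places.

8.03 : 44.70 : 96.19 : 100.00 : 50.43 : 9.91

Element Zp pattern (n=3): 0.17750433 : 0.41501902 : 0.32344898 : 0.08402767
Element My pattern (n=2): 0.14623741 : 0.47234518 : 0.38141741
Convolve the two distributions (both contribute in 2-u steps):
  M: 0.17750433×0.14623741 = 0.025958
  M+2: 0.17750433×0.47234518 + 0.41501902×0.14623741 = 0.144535
  M+4: 0.17750433×0.38141741 + 0.41501902×0.47234518 + 0.32344898×0.14623741 = 0.311036
  M+6: 0.41501902×0.38141741 + 0.32344898×0.47234518 + 0.08402767×0.14623741 = 0.323363
  M+8: 0.32344898×0.38141741 + 0.08402767×0.47234518 = 0.163059
  M+10: 0.08402767×0.38141741 = 0.032050
Scale to base peak (0.323363) = 100: 8.03 : 44.70 : 96.19 : 100.00 : 50.43 : 9.91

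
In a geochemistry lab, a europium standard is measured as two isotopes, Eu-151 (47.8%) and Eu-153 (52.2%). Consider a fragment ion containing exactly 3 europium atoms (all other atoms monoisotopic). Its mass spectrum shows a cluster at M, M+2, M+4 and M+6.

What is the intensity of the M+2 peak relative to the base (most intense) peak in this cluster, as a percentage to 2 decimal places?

Binomial terms of (0.478 + 0.522)^3: M 0.1092, M+2 0.3578, M+4 0.3907, M+6 0.1422 → M+4 is the base peak.
P(M+4) = C(3,2) × 0.478^1 × 0.522^2 = 3 × 0.4780 × 0.272484 = 0.390742 (base)
P(M+2) = C(3,1) × 0.478^2 × 0.522^1 = 3 × 0.228484 × 0.5220 = 0.357806
Relative intensity = 0.357806 / 0.390742 × 100 = 91.57

91.57%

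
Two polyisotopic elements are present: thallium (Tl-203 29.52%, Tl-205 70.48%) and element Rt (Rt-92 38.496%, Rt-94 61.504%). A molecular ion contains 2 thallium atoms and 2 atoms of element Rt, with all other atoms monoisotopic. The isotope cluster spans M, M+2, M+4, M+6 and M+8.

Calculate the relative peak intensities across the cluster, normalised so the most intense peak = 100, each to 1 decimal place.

3.3 : 26.2 : 77.3 : 100.0 : 47.9

Thallium pattern (n=2): 0.08714304 : 0.41611392 : 0.49674304
Element Rt pattern (n=2): 0.1481942 : 0.4735316 : 0.3782742
Convolve the two distributions (both contribute in 2-u steps):
  M: 0.08714304×0.1481942 = 0.012914
  M+2: 0.08714304×0.4735316 + 0.41611392×0.1481942 = 0.102931
  M+4: 0.08714304×0.3782742 + 0.41611392×0.4735316 + 0.49674304×0.1481942 = 0.303621
  M+6: 0.41611392×0.3782742 + 0.49674304×0.4735316 = 0.392629
  M+8: 0.49674304×0.3782742 = 0.187905
Scale to base peak (0.392629) = 100: 3.3 : 26.2 : 77.3 : 100.0 : 47.9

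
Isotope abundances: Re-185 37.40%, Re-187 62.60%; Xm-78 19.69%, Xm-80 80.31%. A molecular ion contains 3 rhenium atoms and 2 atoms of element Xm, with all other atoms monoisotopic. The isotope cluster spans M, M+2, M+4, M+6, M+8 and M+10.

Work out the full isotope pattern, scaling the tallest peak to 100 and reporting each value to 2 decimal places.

Rhenium pattern (n=3): 0.05231362 : 0.26268713 : 0.43968487 : 0.24531438
Element Xm pattern (n=2): 0.03876961 : 0.31626078 : 0.64496961
Convolve the two distributions (both contribute in 2-u steps):
  M: 0.05231362×0.03876961 = 0.002028
  M+2: 0.05231362×0.31626078 + 0.26268713×0.03876961 = 0.026729
  M+4: 0.05231362×0.64496961 + 0.26268713×0.31626078 + 0.43968487×0.03876961 = 0.133865
  M+6: 0.26268713×0.64496961 + 0.43968487×0.31626078 + 0.24531438×0.03876961 = 0.317991
  M+8: 0.43968487×0.64496961 + 0.24531438×0.31626078 = 0.361167
  M+10: 0.24531438×0.64496961 = 0.158220
Scale to base peak (0.361167) = 100: 0.56 : 7.40 : 37.06 : 88.05 : 100.00 : 43.81

0.56 : 7.40 : 37.06 : 88.05 : 100.00 : 43.81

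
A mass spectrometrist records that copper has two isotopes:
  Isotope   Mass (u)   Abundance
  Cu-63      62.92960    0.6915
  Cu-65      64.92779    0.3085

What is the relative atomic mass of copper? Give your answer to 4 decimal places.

63.5460 u

The abundance-weighted mean is 0.6915 × 62.92960 + 0.3085 × 64.92779
= 43.515818 + 20.030223 = 63.546041 u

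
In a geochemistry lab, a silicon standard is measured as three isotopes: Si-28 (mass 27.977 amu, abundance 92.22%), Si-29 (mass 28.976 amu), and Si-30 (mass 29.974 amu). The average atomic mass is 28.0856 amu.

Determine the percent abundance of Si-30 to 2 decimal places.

3.09%

Let x and y be the fractions of Si-29 and Si-30. Then x + y = 1 − 0.9222 = 0.0778 and 28.976x + 29.974y = 28.0856 − 0.9222×27.977 = 2.2852106.
Substituting: 28.976x + 29.974(0.0778 − x) = 2.2852106
(28.976 − 29.974)x = -0.0467666  ⇒  x = 0.04686, y = 0.03094
Si-29: 4.69%, Si-30: 3.09%.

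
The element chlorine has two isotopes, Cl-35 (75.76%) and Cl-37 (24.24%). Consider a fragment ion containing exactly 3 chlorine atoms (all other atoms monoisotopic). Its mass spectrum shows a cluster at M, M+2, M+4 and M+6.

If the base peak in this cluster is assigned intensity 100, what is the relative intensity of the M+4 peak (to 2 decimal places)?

Term probabilities: M 0.4348, M+2 0.4174, M+4 0.1335, M+6 0.0142. Base peak = M.
P(M) = C(3,0) × 0.7576^3 × 0.2424^0 = 1 × 0.4348304 × 1.0000 = 0.434830 (base)
P(M+4) = C(3,2) × 0.7576^1 × 0.2424^2 = 3 × 0.7576 × 0.05875776 = 0.133545
Relative intensity = 0.133545 / 0.434830 × 100 = 30.71

30.71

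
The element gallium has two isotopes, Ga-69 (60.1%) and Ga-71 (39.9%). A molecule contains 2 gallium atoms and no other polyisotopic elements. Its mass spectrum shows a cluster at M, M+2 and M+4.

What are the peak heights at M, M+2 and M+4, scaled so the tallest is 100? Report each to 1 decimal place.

75.3 : 100.0 : 33.2

Each Ga atom is independently Ga-69 (p = 0.601) or Ga-71 (q = 0.399); the cluster is the binomial expansion (p + q)^2.
P(M) = 0.601^2 = 0.361201
P(M+2) = 2 × 0.601^1 × 0.399^1 = 0.479598
P(M+4) = 0.399^2 = 0.159201
The M+2 peak is largest (0.479598); scaling to 100 gives 75.3 : 100.0 : 33.2.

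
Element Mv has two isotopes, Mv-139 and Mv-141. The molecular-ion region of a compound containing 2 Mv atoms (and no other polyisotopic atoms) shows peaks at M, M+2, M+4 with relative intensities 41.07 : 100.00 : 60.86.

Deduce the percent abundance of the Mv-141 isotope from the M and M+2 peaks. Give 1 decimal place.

If p is the fraction of Mv that is Mv-139, then I(M+2)/I(M) = [C(2,1)·p^1·(1−p)] / p^2 = 2·(1−p)/p = 100.00/41.07 = 2.4349
(1−p)/p = 2.4349/2 = 1.2174  ⇒  p = 1/(1 + 1.2174) = 0.4510
Mv-139: 45.1%, Mv-141: 54.9%.

54.9%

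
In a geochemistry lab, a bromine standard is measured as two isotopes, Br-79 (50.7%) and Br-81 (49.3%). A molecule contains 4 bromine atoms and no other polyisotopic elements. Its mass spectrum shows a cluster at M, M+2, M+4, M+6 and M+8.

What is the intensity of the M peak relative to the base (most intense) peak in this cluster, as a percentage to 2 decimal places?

17.63%

(0.507 + 0.493)^4 gives M 0.0661, M+2 0.2570, M+4 0.3749, M+6 0.2430, M+8 0.0591; the largest is M+4.
P(M+4) = C(4,2) × 0.507^2 × 0.493^2 = 6 × 0.257049 × 0.243049 = 0.374853 (base)
P(M) = C(4,0) × 0.507^4 × 0.493^0 = 1 × 0.06607419 × 1.0000 = 0.066074
Relative intensity = 0.066074 / 0.374853 × 100 = 17.63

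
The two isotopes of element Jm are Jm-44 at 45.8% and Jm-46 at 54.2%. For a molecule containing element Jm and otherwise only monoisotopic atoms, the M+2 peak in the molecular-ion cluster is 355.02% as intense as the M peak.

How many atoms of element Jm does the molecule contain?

3

For n independent Jm atoms, I(M+2)/I(M) = n · (abundance Jm-46) / (abundance Jm-44) = n · 0.542/0.458.
n = 3.5502 × 0.458/0.542 = 3.00 ≈ 3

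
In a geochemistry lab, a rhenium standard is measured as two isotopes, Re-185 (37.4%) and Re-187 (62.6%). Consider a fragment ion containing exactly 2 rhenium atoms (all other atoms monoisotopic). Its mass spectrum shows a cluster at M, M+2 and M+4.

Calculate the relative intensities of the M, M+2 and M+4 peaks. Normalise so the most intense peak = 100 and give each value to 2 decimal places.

Expanding (0.374 + 0.626)^2:
P(M) = 0.374^2 = 0.139876
P(M+2) = 2 × 0.374^1 × 0.626^1 = 0.468248
P(M+4) = 0.626^2 = 0.391876
The M+2 peak is largest (0.468248); scaling to 100 gives 29.87 : 100.00 : 83.69.

29.87 : 100.00 : 83.69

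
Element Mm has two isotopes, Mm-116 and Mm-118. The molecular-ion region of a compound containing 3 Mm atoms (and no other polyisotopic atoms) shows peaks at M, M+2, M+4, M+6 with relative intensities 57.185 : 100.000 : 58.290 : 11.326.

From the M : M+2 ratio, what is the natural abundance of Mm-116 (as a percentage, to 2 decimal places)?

Write p for the Mm-116 fraction. I(M+2)/I(M) = [C(3,1)·p^2·(1−p)] / p^3 = 3·(1−p)/p = 100.000/57.185 = 1.7487
(1−p)/p = 1.7487/3 = 0.5829  ⇒  p = 1/(1 + 0.5829) = 0.6318
Mm-116: 63.18%, Mm-118: 36.82%.

63.18%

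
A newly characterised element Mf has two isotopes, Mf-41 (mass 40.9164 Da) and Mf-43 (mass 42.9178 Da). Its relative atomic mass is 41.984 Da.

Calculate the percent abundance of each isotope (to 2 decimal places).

Mf-41: 46.66%, Mf-43: 53.34%

Writing the weighted mean with unknown fraction x of Mf-41:
40.9164·x + 42.9178·(1 − x) = 41.984
(40.9164 − 42.9178)·x = 41.984 − 42.9178
x = -0.9338 / -2.0014 = 0.46657 → 46.66% Mf-41, 53.34% Mf-43.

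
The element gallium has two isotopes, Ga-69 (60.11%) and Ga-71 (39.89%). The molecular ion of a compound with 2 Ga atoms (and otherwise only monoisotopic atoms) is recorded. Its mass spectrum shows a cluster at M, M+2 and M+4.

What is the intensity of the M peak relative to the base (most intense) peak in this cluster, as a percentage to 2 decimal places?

75.34%

Binomial terms of (0.6011 + 0.3989)^2: M 0.3613, M+2 0.4796, M+4 0.1591 → M+2 is the base peak.
P(M+2) = C(2,1) × 0.6011^1 × 0.3989^1 = 2 × 0.6011 × 0.3989 = 0.479558 (base)
P(M) = C(2,0) × 0.6011^2 × 0.3989^0 = 1 × 0.36132121 × 1.0000 = 0.361321
Relative intensity = 0.361321 / 0.479558 × 100 = 75.34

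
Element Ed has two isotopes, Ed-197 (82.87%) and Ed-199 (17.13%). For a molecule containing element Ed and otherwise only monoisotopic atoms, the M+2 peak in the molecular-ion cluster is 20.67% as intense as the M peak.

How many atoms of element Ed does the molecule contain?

1

With n Ed atoms, P(M+2)/P(M) = C(n,1)·p^(n−1)q / p^n = n·q/p = n · 0.1713/0.8287.
n = 0.2067 × 0.8287/0.1713 = 1.00 ≈ 1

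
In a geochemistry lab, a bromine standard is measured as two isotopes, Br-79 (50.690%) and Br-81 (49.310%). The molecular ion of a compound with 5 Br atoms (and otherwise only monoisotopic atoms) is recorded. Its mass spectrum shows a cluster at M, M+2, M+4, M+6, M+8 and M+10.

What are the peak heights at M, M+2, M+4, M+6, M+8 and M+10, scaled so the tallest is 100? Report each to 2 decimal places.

Each Br atom is independently Br-79 (p = 0.50690) or Br-81 (q = 0.49310); the cluster is the binomial expansion (p + q)^5.
P(M) = 0.50690^5 = 0.033467
P(M+2) = 5 × 0.50690^4 × 0.49310^1 = 0.162777
P(M+4) = 10 × 0.50690^3 × 0.49310^2 = 0.316692
P(M+6) = 10 × 0.50690^2 × 0.49310^3 = 0.308070
P(M+8) = 5 × 0.50690^1 × 0.49310^4 = 0.149842
P(M+10) = 0.49310^5 = 0.029152
The M+4 peak is largest (0.316692); scaling to 100 gives 10.57 : 51.40 : 100.00 : 97.28 : 47.31 : 9.21.

10.57 : 51.40 : 100.00 : 97.28 : 47.31 : 9.21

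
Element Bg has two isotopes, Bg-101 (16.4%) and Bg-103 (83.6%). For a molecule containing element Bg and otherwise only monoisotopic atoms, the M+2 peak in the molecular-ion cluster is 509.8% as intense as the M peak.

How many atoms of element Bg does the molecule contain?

With n Bg atoms, P(M+2)/P(M) = C(n,1)·p^(n−1)q / p^n = n·q/p = n · 0.836/0.164.
n = 5.098 × 0.164/0.836 = 1.00 ≈ 1

1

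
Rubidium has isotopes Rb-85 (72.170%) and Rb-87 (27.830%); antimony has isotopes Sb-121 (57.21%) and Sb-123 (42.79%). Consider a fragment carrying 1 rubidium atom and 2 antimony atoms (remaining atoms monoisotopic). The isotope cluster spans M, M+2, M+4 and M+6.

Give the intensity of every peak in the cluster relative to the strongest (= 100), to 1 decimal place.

53.1 : 100.0 : 60.4 : 11.5

Rubidium pattern (n=1): 0.7217 : 0.2783
Antimony pattern (n=2): 0.32729841 : 0.48960318 : 0.18309841
Convolve the two distributions (both contribute in 2-u steps):
  M: 0.7217×0.32729841 = 0.236211
  M+2: 0.7217×0.48960318 + 0.2783×0.32729841 = 0.444434
  M+4: 0.7217×0.18309841 + 0.2783×0.48960318 = 0.268399
  M+6: 0.2783×0.18309841 = 0.050956
Scale to base peak (0.444434) = 100: 53.1 : 100.0 : 60.4 : 11.5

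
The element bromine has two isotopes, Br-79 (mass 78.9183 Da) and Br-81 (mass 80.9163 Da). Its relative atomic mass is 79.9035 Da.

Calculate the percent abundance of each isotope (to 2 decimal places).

Br-79: 50.69%, Br-81: 49.31%

Let x be the fractional abundance of Br-79; then Br-81 has abundance 1 − x.
78.9183·x + 80.9163·(1 − x) = 79.9035
(78.9183 − 80.9163)·x = 79.9035 − 80.9163
x = -1.0128 / -1.9980 = 0.50691 → 50.69% Br-79, 49.31% Br-81.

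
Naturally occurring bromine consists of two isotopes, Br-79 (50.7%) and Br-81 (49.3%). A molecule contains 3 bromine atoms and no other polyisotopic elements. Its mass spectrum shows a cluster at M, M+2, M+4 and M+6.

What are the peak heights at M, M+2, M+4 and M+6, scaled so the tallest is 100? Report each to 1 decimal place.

Expanding (0.507 + 0.493)^3:
P(M) = 0.507^3 = 0.130324
P(M+2) = 3 × 0.507^2 × 0.493^1 = 0.380175
P(M+4) = 3 × 0.507^1 × 0.493^2 = 0.369678
P(M+6) = 0.493^3 = 0.119823
The M+2 peak is largest (0.380175); scaling to 100 gives 34.3 : 100.0 : 97.2 : 31.5.

34.3 : 100.0 : 97.2 : 31.5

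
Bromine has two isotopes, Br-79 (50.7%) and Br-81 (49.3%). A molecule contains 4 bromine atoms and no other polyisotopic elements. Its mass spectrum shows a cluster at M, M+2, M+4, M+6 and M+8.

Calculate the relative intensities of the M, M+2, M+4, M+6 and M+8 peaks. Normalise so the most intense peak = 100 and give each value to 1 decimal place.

The 4 Br atoms are independent, so intensities follow the terms of (0.507 + 0.493)^4.
P(M) = 0.507^4 = 0.066074
P(M+2) = 4 × 0.507^3 × 0.493^1 = 0.256999
P(M+4) = 6 × 0.507^2 × 0.493^2 = 0.374853
P(M+6) = 4 × 0.507^1 × 0.493^3 = 0.243001
P(M+8) = 0.493^4 = 0.059073
The M+4 peak is largest (0.374853); scaling to 100 gives 17.6 : 68.6 : 100.0 : 64.8 : 15.8.

17.6 : 68.6 : 100.0 : 64.8 : 15.8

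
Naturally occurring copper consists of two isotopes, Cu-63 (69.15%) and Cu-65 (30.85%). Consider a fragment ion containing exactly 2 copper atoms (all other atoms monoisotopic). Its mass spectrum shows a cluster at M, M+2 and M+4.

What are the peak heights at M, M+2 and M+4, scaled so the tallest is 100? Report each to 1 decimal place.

Expanding (0.6915 + 0.3085)^2:
P(M) = 0.6915^2 = 0.478172
P(M+2) = 2 × 0.6915^1 × 0.3085^1 = 0.426656
P(M+4) = 0.3085^2 = 0.095172
The M peak is largest (0.478172); scaling to 100 gives 100.0 : 89.2 : 19.9.

100.0 : 89.2 : 19.9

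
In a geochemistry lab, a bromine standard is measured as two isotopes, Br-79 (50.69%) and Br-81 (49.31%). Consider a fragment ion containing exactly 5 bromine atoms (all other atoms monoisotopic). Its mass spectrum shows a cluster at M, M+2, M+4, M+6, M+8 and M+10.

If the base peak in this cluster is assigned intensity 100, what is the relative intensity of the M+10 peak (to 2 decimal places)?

9.21

Binomial terms of (0.5069 + 0.4931)^5: M 0.0335, M+2 0.1628, M+4 0.3167, M+6 0.3081, M+8 0.1498, M+10 0.0292 → M+4 is the base peak.
P(M+4) = C(5,2) × 0.5069^3 × 0.4931^2 = 10 × 0.13024674 × 0.24314761 = 0.316692 (base)
P(M+10) = C(5,5) × 0.5069^0 × 0.4931^5 = 1 × 1.0000 × 0.02915245 = 0.029152
Relative intensity = 0.029152 / 0.316692 × 100 = 9.21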